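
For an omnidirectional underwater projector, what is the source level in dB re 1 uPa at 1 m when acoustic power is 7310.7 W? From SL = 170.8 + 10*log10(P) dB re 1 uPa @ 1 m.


SL = 170.8 + 10*log10(7310.7) = 170.8 + 38.64 = 209.44

209.44 dB


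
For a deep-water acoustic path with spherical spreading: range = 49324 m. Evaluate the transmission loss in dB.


TL = 20*log10(49324) = 93.86

93.86 dB


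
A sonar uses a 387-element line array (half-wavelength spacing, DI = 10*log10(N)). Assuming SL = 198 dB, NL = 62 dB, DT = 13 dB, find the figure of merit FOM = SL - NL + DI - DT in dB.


Step 1: DI = 10*log10(387) = 25.88 dB
Step 2: FOM = SL - NL + DI - DT = 198 - 62 + 25.88 - 13 = 148.88

148.88 dB


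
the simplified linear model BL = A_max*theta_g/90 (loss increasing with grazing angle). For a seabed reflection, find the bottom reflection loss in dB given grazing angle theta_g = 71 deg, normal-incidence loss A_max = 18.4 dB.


BL = A_max * theta_g / 90 = 18.4 * 71 / 90 = 14.52

14.52 dB


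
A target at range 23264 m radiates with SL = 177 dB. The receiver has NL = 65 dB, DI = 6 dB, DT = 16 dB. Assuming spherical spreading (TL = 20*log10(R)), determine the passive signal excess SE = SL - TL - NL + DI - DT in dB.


Step 1: TL = 20*log10(23264) = 87.33 dB
Step 2: SE = 177 - 87.33 - 65 + 6 - 16 = 14.67

14.67 dB


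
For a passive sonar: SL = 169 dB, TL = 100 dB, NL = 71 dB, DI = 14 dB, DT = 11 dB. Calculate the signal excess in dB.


1 dB


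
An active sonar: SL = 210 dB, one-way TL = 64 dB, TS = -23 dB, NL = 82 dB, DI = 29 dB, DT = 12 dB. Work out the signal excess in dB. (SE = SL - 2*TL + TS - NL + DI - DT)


SE = SL - 2*TL + TS - NL + DI - DT = 210 - 2*64 + (-23) - 82 + 29 - 12 = -6

-6 dB


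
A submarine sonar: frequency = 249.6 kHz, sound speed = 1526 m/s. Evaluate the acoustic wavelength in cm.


lambda = c/f = 1526 / 249600 = 0.0061 m = 0.61 cm

0.61 cm


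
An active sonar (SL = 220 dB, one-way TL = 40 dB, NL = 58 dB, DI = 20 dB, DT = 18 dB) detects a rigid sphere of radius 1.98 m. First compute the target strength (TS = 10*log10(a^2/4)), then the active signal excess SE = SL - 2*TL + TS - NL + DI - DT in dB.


Step 1: TS = 10*log10(1.98^2/4) = -0.09 dB
Step 2: SE = SL - 2*TL + TS - NL + DI - DT = 220 - 2*40 + (-0.09) - 58 + 20 - 18 = 83.91

83.91 dB


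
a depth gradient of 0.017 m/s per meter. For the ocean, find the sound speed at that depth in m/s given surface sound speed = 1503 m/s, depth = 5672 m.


c = 1503 + 0.017 * 5672 = 1599.424

1599.424 m/s


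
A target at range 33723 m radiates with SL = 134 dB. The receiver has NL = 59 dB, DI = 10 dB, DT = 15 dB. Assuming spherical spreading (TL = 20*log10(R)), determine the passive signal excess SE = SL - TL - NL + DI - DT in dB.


Step 1: TL = 20*log10(33723) = 90.56 dB
Step 2: SE = 134 - 90.56 - 59 + 10 - 15 = -20.56

-20.56 dB


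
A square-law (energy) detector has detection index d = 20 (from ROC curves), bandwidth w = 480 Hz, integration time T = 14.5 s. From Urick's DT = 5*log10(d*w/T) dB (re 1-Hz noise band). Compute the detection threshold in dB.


DT = 5*log10(d*w/T) = 5*log10(20 * 480 / 14.5) = 5*log10(662.07) = 14.1

14.1 dB


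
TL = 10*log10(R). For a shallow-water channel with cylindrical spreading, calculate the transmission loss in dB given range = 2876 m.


TL = 10*log10(2876) = 34.59

34.59 dB


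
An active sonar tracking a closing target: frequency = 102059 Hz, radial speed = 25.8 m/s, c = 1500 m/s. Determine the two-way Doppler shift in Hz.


fd = 2*f*v/c = 2 * 102059 * 25.8 / 1500 = 3510.83

3510.83 Hz


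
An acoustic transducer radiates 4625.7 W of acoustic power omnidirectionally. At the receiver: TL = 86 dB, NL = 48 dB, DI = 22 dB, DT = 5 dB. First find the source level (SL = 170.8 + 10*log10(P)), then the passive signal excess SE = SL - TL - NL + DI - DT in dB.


Step 1: SL = 170.8 + 10*log10(4625.7) = 207.45 dB
Step 2: SE = SL - TL - NL + DI - DT = 207.45 - 86 - 48 + 22 - 5 = 90.45

90.45 dB


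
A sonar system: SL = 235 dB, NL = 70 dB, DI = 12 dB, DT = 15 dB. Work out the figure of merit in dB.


FOM = SL - NL + DI - DT = 235 - 70 + 12 - 15 = 162

162 dB


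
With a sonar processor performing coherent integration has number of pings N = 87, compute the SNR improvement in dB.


Gain = 10*log10(87) = 19.4

19.4 dB


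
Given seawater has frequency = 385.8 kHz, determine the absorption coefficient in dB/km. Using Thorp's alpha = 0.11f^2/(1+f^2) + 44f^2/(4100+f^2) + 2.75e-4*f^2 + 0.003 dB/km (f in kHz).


f^2 = 148841.64
alpha = 0.11*148841.64/(1+148841.64) + 44*148841.64/(4100+148841.64) + 2.75e-4*148841.64 + 0.003 = 83.865

83.865 dB/km


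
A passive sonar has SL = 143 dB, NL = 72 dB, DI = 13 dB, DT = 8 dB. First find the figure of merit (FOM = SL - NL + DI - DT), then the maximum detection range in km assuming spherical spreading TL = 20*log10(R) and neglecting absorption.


Step 1: FOM = SL - NL + DI - DT = 143 - 72 + 13 - 8 = 76 dB
Step 2: at max range FOM = TL = 20*log10(R), so R = 10^(76/20) = 6309.57 m = 6.31 km

6.31 km


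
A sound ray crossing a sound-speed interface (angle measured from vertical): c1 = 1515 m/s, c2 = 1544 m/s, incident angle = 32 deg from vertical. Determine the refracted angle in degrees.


32.69 deg


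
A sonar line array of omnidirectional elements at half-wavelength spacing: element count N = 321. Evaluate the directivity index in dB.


25.07 dB


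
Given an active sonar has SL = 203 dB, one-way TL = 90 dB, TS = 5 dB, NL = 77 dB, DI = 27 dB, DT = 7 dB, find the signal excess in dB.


SE = SL - 2*TL + TS - NL + DI - DT = 203 - 2*90 + (5) - 77 + 27 - 7 = -29

-29 dB


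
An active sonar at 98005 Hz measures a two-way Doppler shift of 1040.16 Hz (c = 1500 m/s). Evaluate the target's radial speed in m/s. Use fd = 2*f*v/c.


7.96 m/s


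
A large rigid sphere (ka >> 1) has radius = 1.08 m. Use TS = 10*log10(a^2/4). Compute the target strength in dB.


TS = 10*log10(1.08^2 / 4) = 10*log10(0.2916) = -5.35

-5.35 dB


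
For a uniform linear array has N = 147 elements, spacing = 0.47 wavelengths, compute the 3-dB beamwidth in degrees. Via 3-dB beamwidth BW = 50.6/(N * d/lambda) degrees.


BW = 50.6 / (147 * 0.47) = 50.6 / 69.09 = 0.73

0.73 deg


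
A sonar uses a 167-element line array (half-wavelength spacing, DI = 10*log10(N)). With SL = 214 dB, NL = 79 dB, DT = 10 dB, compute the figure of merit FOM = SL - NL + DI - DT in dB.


147.23 dB


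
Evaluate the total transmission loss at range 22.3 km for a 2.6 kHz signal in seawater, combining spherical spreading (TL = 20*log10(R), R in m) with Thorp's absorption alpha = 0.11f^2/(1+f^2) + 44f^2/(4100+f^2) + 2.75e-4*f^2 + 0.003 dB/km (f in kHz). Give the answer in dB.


Step 1 (Thorp): alpha = 0.11*6.76/(1+6.76) + 44*6.76/(4100+6.76) + 2.75e-4*6.76 + 0.003 = 0.1731 dB/km
Step 2: TL_spread = 20*log10(22300) = 86.97 dB
Step 3: TL_abs = alpha*R = 0.1731 * 22.3 = 3.86 dB
Step 4: TL_total = 86.97 + 3.86 = 90.83

90.83 dB


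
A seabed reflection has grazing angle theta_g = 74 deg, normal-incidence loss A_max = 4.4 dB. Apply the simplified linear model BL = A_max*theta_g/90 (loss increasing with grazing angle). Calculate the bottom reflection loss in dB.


BL = A_max * theta_g / 90 = 4.4 * 74 / 90 = 3.62

3.62 dB


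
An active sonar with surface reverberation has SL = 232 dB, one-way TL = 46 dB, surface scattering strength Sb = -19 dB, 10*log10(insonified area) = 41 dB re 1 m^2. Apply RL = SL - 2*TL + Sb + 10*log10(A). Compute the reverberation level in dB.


RL = SL - 2*TL + Sb + 10*log10(A) = 232 - 2*46 + (-19) + 41 = 162

162 dB


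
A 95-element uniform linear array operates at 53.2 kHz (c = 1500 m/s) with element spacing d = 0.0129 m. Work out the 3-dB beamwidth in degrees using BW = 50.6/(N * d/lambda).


Step 1: lambda = 1500/53200 = 0.0282 m
Step 2: d/lambda = 0.0129/0.0282 = 0.4574
Step 3: BW = 50.6/(N * d/lambda) = 50.6/(95 * 0.4574) = 1.16

1.16 deg


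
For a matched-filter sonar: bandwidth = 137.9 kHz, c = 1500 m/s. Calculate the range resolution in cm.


0.54 cm


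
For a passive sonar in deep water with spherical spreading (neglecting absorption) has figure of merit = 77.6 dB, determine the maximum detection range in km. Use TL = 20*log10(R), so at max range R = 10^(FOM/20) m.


At max range FOM = TL, so 20*log10(R) = 77.6
R = 10^(77.6/20) = 7585.78 m = 7.59 km

7.59 km


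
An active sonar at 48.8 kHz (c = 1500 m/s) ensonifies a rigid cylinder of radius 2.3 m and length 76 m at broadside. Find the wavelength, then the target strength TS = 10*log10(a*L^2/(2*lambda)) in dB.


Step 1: lambda = c/f = 1500/48800 = 0.03074 m
Step 2: TS = 10*log10(a*L^2/(2*lambda)) = 10*log10(2.3*76^2/(2*0.03074)) = 53.35

53.35 dB


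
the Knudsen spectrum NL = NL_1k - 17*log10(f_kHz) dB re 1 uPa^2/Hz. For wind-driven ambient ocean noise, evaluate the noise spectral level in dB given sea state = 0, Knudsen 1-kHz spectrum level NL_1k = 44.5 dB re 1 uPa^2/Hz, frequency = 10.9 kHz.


NL = NL_1k - 17*log10(f_kHz) = 44.5 - 17*log10(10.9) = 44.5 - (17.64) = 26.86

26.86 dB


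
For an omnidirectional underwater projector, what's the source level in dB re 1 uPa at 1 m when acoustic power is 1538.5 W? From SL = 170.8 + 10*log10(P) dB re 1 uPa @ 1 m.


202.67 dB


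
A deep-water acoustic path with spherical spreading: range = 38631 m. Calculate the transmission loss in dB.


91.74 dB


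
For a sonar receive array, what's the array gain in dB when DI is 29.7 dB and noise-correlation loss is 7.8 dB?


21.9 dB


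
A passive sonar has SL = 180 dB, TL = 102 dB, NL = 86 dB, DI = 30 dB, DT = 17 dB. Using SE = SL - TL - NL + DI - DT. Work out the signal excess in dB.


5 dB


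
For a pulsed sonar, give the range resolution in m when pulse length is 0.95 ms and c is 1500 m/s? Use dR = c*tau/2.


dR = c*tau/2 = 1500 * 0.95e-3 / 2 = 0.7125

0.7125 m


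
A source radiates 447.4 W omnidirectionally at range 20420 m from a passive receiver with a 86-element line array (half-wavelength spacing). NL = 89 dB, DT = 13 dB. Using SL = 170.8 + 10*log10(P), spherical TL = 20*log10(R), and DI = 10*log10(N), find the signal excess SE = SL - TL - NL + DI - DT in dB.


28.45 dB


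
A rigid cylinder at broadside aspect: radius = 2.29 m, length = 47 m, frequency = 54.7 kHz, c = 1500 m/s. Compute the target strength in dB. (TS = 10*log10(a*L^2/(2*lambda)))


lambda = 1500/54700 = 0.02742 m
TS = 10*log10(2.29*47^2/(2*0.02742)) = 49.65

49.65 dB


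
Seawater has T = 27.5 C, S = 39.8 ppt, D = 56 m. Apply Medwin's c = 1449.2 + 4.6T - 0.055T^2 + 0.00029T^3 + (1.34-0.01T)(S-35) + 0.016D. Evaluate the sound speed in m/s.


1546.15 m/s


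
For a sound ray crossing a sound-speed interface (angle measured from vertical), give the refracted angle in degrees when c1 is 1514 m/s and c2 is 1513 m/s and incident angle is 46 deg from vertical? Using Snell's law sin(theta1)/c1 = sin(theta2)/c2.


45.96 deg


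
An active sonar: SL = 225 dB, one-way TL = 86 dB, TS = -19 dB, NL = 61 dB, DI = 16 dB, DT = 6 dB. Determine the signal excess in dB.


-17 dB


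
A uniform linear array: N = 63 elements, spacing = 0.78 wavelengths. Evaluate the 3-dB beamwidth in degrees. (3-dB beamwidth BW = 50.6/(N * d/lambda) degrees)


1.03 deg


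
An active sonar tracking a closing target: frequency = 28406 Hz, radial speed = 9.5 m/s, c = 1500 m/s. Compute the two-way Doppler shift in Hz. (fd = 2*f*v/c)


fd = 2*f*v/c = 2 * 28406 * 9.5 / 1500 = 359.81

359.81 Hz


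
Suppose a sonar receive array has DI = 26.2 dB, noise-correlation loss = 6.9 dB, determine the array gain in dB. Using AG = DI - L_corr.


19.3 dB


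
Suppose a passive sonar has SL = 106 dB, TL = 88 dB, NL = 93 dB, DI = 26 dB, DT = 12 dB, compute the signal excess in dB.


-61 dB


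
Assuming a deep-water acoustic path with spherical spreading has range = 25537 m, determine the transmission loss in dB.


TL = 20*log10(25537) = 88.14

88.14 dB


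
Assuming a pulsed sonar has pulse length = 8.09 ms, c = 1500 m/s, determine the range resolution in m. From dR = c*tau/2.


6.0675 m


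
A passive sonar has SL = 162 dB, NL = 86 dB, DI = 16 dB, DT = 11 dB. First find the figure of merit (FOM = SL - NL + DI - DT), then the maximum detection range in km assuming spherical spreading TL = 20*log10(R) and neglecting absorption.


Step 1: FOM = SL - NL + DI - DT = 162 - 86 + 16 - 11 = 81 dB
Step 2: at max range FOM = TL = 20*log10(R), so R = 10^(81/20) = 11220.18 m = 11.22 km

11.22 km


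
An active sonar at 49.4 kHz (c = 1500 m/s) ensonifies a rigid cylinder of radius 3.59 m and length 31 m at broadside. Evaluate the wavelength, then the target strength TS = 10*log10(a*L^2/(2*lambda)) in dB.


Step 1: lambda = c/f = 1500/49400 = 0.03036 m
Step 2: TS = 10*log10(a*L^2/(2*lambda)) = 10*log10(3.59*31^2/(2*0.03036)) = 47.54

47.54 dB


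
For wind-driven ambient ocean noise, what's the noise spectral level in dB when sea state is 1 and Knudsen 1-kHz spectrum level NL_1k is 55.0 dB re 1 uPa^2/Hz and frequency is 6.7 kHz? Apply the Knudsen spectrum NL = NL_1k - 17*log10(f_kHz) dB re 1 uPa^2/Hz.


NL = NL_1k - 17*log10(f_kHz) = 55.0 - 17*log10(6.7) = 55.0 - (14.04) = 40.96

40.96 dB


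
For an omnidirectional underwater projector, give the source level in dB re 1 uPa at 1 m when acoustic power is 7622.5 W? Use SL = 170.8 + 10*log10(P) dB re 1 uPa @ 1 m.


SL = 170.8 + 10*log10(7622.5) = 170.8 + 38.82 = 209.62

209.62 dB


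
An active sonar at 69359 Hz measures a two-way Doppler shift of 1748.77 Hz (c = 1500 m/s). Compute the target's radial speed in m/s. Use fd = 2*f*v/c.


From fd = 2*f*v/c, v = c*fd/(2*f) = 1500 * 1748.77 / (2*69359) = 18.91

18.91 m/s


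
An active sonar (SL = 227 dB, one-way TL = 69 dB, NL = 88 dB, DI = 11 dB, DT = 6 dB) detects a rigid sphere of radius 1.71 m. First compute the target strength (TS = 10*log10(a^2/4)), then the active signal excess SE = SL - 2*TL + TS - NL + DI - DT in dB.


Step 1: TS = 10*log10(1.71^2/4) = -1.36 dB
Step 2: SE = SL - 2*TL + TS - NL + DI - DT = 227 - 2*69 + (-1.36) - 88 + 11 - 6 = 4.64

4.64 dB


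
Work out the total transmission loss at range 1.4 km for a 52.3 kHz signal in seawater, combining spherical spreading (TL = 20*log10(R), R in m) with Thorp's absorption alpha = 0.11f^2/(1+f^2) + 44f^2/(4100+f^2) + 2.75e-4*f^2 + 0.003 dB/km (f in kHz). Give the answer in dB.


Step 1 (Thorp): alpha = 0.11*2735.29/(1+2735.29) + 44*2735.29/(4100+2735.29) + 2.75e-4*2735.29 + 0.003 = 18.4727 dB/km
Step 2: TL_spread = 20*log10(1400) = 62.92 dB
Step 3: TL_abs = alpha*R = 18.4727 * 1.4 = 25.86 dB
Step 4: TL_total = 62.92 + 25.86 = 88.78

88.78 dB


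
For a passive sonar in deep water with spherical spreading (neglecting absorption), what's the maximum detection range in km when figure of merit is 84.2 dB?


16.22 km


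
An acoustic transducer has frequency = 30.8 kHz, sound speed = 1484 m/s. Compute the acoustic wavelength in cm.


4.82 cm


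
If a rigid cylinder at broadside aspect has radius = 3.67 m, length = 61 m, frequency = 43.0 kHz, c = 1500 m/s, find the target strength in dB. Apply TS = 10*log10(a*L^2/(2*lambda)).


lambda = 1500/43000 = 0.03488 m
TS = 10*log10(3.67*61^2/(2*0.03488)) = 52.92

52.92 dB


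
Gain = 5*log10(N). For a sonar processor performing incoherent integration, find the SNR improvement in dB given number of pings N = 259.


Gain = 5*log10(259) = 12.07

12.07 dB


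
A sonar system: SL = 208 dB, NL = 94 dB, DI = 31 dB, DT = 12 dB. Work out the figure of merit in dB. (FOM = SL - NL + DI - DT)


FOM = SL - NL + DI - DT = 208 - 94 + 31 - 12 = 133

133 dB


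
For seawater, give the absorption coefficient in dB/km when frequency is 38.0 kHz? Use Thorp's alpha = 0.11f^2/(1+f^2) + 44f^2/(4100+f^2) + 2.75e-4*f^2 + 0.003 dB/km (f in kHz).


f^2 = 1444.0
alpha = 0.11*1444.0/(1+1444.0) + 44*1444.0/(4100+1444.0) + 2.75e-4*1444.0 + 0.003 = 11.97

11.97 dB/km


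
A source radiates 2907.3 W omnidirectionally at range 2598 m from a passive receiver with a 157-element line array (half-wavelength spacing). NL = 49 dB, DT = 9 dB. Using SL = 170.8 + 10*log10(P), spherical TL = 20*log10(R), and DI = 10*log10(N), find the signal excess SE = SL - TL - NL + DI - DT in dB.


101.1 dB


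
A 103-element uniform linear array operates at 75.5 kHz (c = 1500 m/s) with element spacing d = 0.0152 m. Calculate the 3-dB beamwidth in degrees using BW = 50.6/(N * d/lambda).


0.64 deg


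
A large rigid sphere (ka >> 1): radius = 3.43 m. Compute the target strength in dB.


TS = 10*log10(3.43^2 / 4) = 10*log10(2.941225) = 4.69

4.69 dB


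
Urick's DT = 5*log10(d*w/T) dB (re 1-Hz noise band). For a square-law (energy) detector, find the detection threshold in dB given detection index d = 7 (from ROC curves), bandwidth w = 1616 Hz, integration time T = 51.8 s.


DT = 5*log10(d*w/T) = 5*log10(7 * 1616 / 51.8) = 5*log10(218.38) = 11.7

11.7 dB


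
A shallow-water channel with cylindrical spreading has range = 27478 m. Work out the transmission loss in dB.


TL = 10*log10(27478) = 44.39

44.39 dB


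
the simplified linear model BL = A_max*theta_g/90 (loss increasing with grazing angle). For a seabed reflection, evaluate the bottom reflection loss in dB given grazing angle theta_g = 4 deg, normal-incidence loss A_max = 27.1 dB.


1.2 dB


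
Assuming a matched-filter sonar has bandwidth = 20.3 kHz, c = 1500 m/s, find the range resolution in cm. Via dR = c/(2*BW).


3.69 cm


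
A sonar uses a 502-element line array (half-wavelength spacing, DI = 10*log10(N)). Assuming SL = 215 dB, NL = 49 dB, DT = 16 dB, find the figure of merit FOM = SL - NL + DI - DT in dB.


Step 1: DI = 10*log10(502) = 27.01 dB
Step 2: FOM = SL - NL + DI - DT = 215 - 49 + 27.01 - 16 = 177.01

177.01 dB


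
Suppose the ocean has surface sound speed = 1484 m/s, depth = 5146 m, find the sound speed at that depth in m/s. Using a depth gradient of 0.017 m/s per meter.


c = 1484 + 0.017 * 5146 = 1571.482

1571.482 m/s


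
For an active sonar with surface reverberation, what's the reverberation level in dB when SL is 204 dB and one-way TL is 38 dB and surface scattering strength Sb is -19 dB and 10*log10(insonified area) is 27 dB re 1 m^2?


RL = SL - 2*TL + Sb + 10*log10(A) = 204 - 2*38 + (-19) + 27 = 136

136 dB


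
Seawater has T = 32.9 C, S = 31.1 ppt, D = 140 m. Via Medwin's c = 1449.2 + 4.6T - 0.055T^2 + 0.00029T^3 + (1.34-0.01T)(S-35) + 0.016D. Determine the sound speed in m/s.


1549.63 m/s


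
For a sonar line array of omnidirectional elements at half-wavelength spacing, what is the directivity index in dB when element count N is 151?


DI = 10*log10(151) = 21.79

21.79 dB


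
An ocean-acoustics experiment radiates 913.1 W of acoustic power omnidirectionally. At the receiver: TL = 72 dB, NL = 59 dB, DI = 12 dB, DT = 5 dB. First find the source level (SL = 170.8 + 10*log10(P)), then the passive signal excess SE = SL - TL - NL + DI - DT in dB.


Step 1: SL = 170.8 + 10*log10(913.1) = 200.41 dB
Step 2: SE = SL - TL - NL + DI - DT = 200.41 - 72 - 59 + 12 - 5 = 76.41

76.41 dB


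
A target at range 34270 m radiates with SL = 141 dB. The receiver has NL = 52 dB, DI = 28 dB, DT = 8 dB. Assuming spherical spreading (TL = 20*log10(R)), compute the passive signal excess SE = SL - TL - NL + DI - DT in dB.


Step 1: TL = 20*log10(34270) = 90.7 dB
Step 2: SE = 141 - 90.7 - 52 + 28 - 8 = 18.3

18.3 dB


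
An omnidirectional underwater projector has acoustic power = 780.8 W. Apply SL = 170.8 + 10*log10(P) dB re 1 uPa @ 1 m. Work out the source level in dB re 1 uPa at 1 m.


SL = 170.8 + 10*log10(780.8) = 170.8 + 28.93 = 199.73

199.73 dB


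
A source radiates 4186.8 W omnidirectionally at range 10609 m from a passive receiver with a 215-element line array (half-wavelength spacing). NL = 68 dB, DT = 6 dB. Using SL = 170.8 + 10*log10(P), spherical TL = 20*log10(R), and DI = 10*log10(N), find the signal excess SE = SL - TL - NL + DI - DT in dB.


Step 1: SL = 170.8 + 10*log10(4186.8) = 207.02 dB
Step 2: TL = 20*log10(10609) = 80.51 dB
Step 3: DI = 10*log10(215) = 23.32 dB
Step 4: SE = SL - TL - NL + DI - DT = 207.02 - 80.51 - 68 + 23.32 - 6 = 75.83

75.83 dB


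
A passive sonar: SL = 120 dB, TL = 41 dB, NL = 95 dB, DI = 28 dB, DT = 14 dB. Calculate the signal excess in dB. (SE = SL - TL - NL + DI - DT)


SE = SL - TL - NL + DI - DT = 120 - 41 - 95 + 28 - 14 = -2

-2 dB


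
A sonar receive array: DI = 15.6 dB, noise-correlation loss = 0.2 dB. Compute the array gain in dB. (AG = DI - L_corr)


AG = DI - L_corr = 15.6 - 0.2 = 15.4

15.4 dB


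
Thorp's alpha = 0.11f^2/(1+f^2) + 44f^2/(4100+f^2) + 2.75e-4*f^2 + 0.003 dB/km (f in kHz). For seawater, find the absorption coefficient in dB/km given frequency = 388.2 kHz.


f^2 = 150699.24
alpha = 0.11*150699.24/(1+150699.24) + 44*150699.24/(4100+150699.24) + 2.75e-4*150699.24 + 0.003 = 84.39

84.39 dB/km


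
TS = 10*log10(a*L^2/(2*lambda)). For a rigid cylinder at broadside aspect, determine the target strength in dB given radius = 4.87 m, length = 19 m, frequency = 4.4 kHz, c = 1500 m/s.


lambda = 1500/4400 = 0.34091 m
TS = 10*log10(4.87*19^2/(2*0.34091)) = 34.11

34.11 dB


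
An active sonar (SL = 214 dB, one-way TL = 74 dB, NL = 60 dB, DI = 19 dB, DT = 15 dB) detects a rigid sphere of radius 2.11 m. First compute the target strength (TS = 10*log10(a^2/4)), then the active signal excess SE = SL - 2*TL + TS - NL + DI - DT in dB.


Step 1: TS = 10*log10(2.11^2/4) = 0.47 dB
Step 2: SE = SL - 2*TL + TS - NL + DI - DT = 214 - 2*74 + (0.47) - 60 + 19 - 15 = 10.47

10.47 dB


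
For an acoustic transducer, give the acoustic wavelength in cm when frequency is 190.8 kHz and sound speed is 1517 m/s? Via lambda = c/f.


lambda = c/f = 1517 / 190800 = 0.008 m = 0.8 cm

0.8 cm


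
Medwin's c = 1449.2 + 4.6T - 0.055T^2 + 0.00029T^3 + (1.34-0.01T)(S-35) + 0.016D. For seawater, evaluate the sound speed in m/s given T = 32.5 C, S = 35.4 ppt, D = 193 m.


1554.06 m/s


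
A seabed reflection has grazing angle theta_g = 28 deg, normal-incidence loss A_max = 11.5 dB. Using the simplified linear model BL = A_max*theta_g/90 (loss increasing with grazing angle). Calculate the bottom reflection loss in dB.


BL = A_max * theta_g / 90 = 11.5 * 28 / 90 = 3.58

3.58 dB


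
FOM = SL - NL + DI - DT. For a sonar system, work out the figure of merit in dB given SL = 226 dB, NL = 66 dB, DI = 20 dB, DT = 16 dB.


FOM = SL - NL + DI - DT = 226 - 66 + 20 - 16 = 164

164 dB


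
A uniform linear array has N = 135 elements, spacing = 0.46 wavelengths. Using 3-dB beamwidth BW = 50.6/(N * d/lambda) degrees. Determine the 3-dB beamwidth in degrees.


BW = 50.6 / (135 * 0.46) = 50.6 / 62.1 = 0.81

0.81 deg


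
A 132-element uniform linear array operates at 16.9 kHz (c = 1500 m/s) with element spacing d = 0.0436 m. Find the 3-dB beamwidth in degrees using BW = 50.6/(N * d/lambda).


Step 1: lambda = 1500/16900 = 0.08876 m
Step 2: d/lambda = 0.0436/0.08876 = 0.4912
Step 3: BW = 50.6/(N * d/lambda) = 50.6/(132 * 0.4912) = 0.78

0.78 deg


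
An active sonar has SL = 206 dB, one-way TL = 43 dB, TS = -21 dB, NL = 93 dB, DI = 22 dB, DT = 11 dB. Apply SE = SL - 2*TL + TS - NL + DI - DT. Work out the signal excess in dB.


17 dB


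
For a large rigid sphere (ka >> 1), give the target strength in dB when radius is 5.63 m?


8.99 dB


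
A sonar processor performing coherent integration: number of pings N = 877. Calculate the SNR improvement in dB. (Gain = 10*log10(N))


29.43 dB


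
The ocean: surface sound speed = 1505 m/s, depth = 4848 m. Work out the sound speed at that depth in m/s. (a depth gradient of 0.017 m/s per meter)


c = 1505 + 0.017 * 4848 = 1587.416

1587.416 m/s


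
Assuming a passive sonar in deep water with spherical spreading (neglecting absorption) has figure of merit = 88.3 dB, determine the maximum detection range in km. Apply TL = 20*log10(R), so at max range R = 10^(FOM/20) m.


At max range FOM = TL, so 20*log10(R) = 88.3
R = 10^(88.3/20) = 26001.6 m = 26.0 km

26.0 km


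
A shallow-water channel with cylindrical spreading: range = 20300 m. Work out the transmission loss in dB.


TL = 10*log10(20300) = 43.07

43.07 dB


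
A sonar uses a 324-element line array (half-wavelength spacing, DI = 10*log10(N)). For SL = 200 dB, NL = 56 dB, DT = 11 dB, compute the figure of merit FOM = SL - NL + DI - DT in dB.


158.11 dB


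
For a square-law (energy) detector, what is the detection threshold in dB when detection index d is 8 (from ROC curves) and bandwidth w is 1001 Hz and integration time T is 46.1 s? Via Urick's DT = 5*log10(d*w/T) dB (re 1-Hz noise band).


DT = 5*log10(d*w/T) = 5*log10(8 * 1001 / 46.1) = 5*log10(173.71) = 11.2

11.2 dB


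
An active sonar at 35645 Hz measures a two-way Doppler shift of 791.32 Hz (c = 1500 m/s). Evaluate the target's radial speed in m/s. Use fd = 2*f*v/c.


16.65 m/s


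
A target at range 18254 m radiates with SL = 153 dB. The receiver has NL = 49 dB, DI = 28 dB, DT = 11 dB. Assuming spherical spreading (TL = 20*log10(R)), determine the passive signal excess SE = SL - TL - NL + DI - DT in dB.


35.77 dB


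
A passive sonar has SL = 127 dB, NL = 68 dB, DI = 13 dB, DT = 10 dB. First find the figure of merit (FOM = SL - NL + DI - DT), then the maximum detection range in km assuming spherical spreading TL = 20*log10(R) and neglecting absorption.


Step 1: FOM = SL - NL + DI - DT = 127 - 68 + 13 - 10 = 62 dB
Step 2: at max range FOM = TL = 20*log10(R), so R = 10^(62/20) = 1258.93 m = 1.26 km

1.26 km


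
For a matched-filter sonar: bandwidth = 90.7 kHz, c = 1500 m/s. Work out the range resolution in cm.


dR = c/(2*BW) = 1500 / (2 * 90.7e3) = 0.0083 m = 0.83 cm

0.83 cm


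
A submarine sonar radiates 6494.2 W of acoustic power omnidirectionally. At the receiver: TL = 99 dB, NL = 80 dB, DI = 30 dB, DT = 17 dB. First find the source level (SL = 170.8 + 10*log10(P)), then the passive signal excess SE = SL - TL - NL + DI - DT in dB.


Step 1: SL = 170.8 + 10*log10(6494.2) = 208.93 dB
Step 2: SE = SL - TL - NL + DI - DT = 208.93 - 99 - 80 + 30 - 17 = 42.93

42.93 dB


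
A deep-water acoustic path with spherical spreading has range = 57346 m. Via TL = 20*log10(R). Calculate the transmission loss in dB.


TL = 20*log10(57346) = 95.17

95.17 dB


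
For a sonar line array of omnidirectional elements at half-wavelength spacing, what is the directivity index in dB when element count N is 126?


DI = 10*log10(126) = 21.0

21.0 dB


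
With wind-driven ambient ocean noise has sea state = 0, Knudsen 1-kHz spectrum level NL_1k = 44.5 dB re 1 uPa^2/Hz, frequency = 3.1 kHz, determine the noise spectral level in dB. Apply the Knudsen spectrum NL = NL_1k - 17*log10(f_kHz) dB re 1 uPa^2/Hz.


NL = NL_1k - 17*log10(f_kHz) = 44.5 - 17*log10(3.1) = 44.5 - (8.35) = 36.15

36.15 dB


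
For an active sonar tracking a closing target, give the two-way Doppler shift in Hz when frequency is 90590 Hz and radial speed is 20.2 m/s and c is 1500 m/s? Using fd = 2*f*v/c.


fd = 2*f*v/c = 2 * 90590 * 20.2 / 1500 = 2439.89

2439.89 Hz


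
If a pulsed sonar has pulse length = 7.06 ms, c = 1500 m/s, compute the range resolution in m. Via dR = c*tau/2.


dR = c*tau/2 = 1500 * 7.06e-3 / 2 = 5.295

5.295 m


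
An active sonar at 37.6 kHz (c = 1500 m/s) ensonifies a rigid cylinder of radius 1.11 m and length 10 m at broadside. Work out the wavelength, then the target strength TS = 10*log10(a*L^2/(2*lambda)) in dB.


Step 1: lambda = c/f = 1500/37600 = 0.03989 m
Step 2: TS = 10*log10(a*L^2/(2*lambda)) = 10*log10(1.11*10^2/(2*0.03989)) = 31.43

31.43 dB


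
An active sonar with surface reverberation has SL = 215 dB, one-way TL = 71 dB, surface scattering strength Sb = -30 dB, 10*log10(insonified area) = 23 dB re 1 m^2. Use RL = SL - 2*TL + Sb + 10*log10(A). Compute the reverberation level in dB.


RL = SL - 2*TL + Sb + 10*log10(A) = 215 - 2*71 + (-30) + 23 = 66

66 dB


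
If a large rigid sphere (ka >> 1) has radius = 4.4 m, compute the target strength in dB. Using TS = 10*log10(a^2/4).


TS = 10*log10(4.4^2 / 4) = 10*log10(4.84) = 6.85

6.85 dB


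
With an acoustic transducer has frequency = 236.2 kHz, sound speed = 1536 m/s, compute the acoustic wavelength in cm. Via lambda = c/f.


0.65 cm


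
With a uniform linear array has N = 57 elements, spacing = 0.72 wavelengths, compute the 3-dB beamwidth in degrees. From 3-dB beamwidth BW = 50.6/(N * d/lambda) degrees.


BW = 50.6 / (57 * 0.72) = 50.6 / 41.04 = 1.23

1.23 deg


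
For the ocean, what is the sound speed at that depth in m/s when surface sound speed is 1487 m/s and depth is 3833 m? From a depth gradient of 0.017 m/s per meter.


1552.161 m/s


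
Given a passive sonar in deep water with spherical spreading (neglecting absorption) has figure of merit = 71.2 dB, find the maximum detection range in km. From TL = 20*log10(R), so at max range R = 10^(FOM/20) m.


At max range FOM = TL, so 20*log10(R) = 71.2
R = 10^(71.2/20) = 3630.78 m = 3.63 km

3.63 km


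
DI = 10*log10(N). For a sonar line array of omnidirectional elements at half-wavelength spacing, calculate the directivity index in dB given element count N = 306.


DI = 10*log10(306) = 24.86

24.86 dB


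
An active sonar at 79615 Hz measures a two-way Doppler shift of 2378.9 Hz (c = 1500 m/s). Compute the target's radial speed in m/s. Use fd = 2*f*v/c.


From fd = 2*f*v/c, v = c*fd/(2*f) = 1500 * 2378.9 / (2*79615) = 22.41

22.41 m/s


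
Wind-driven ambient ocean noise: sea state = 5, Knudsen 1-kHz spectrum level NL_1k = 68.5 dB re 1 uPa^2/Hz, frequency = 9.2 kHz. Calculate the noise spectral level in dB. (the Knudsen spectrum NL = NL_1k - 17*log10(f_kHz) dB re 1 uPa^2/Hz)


NL = NL_1k - 17*log10(f_kHz) = 68.5 - 17*log10(9.2) = 68.5 - (16.38) = 52.12

52.12 dB


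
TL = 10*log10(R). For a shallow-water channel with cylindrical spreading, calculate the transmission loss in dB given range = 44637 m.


TL = 10*log10(44637) = 46.5

46.5 dB


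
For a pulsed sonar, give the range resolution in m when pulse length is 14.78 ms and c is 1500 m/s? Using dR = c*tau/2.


11.085 m


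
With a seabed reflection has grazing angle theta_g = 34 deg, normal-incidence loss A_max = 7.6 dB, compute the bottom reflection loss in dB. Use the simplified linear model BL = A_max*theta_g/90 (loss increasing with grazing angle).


BL = A_max * theta_g / 90 = 7.6 * 34 / 90 = 2.87

2.87 dB


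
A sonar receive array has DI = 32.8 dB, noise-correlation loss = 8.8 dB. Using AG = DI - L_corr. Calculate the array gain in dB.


AG = DI - L_corr = 32.8 - 8.8 = 24.0

24.0 dB


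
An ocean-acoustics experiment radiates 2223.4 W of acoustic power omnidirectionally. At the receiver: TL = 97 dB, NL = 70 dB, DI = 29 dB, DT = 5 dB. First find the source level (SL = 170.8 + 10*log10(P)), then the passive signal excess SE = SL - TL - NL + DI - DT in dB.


Step 1: SL = 170.8 + 10*log10(2223.4) = 204.27 dB
Step 2: SE = SL - TL - NL + DI - DT = 204.27 - 97 - 70 + 29 - 5 = 61.27

61.27 dB


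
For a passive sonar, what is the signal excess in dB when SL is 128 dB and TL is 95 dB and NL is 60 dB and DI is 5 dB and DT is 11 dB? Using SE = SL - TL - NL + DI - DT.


SE = SL - TL - NL + DI - DT = 128 - 95 - 60 + 5 - 11 = -33

-33 dB


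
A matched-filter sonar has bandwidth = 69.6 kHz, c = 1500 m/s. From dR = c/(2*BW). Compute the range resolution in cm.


dR = c/(2*BW) = 1500 / (2 * 69.6e3) = 0.0108 m = 1.08 cm

1.08 cm


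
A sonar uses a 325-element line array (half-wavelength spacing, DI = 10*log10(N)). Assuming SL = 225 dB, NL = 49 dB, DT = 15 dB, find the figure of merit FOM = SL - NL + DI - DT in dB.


Step 1: DI = 10*log10(325) = 25.12 dB
Step 2: FOM = SL - NL + DI - DT = 225 - 49 + 25.12 - 15 = 186.12

186.12 dB


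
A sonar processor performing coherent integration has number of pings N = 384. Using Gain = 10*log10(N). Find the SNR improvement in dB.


Gain = 10*log10(384) = 25.84

25.84 dB


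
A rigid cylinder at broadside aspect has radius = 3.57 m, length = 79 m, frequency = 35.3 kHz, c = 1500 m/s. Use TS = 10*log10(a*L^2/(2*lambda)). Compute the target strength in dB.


lambda = 1500/35300 = 0.04249 m
TS = 10*log10(3.57*79^2/(2*0.04249)) = 54.19

54.19 dB


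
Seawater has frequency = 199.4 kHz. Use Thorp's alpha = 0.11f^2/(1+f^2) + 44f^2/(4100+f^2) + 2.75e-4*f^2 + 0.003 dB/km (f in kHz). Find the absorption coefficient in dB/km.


f^2 = 39760.36
alpha = 0.11*39760.36/(1+39760.36) + 44*39760.36/(4100+39760.36) + 2.75e-4*39760.36 + 0.003 = 50.934

50.934 dB/km


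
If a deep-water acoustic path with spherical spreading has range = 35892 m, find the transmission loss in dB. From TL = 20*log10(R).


TL = 20*log10(35892) = 91.1

91.1 dB


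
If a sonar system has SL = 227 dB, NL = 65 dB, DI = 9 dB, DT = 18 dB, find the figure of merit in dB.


FOM = SL - NL + DI - DT = 227 - 65 + 9 - 18 = 153

153 dB


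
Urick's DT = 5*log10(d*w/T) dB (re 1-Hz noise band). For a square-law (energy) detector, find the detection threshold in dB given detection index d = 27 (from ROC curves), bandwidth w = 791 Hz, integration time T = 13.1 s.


DT = 5*log10(d*w/T) = 5*log10(27 * 791 / 13.1) = 5*log10(1630.31) = 16.06

16.06 dB


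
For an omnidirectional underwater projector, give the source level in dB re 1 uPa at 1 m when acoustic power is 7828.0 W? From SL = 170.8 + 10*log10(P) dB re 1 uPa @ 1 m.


209.74 dB


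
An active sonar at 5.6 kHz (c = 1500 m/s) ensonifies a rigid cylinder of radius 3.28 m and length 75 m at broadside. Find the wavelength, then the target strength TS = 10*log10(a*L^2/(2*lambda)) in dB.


Step 1: lambda = c/f = 1500/5600 = 0.26786 m
Step 2: TS = 10*log10(a*L^2/(2*lambda)) = 10*log10(3.28*75^2/(2*0.26786)) = 45.37

45.37 dB


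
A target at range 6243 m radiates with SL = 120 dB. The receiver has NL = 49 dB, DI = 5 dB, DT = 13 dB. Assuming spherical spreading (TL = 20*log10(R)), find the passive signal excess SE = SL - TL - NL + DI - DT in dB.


Step 1: TL = 20*log10(6243) = 75.91 dB
Step 2: SE = 120 - 75.91 - 49 + 5 - 13 = -12.91

-12.91 dB


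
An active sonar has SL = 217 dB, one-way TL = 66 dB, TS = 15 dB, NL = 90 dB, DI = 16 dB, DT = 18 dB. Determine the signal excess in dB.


SE = SL - 2*TL + TS - NL + DI - DT = 217 - 2*66 + (15) - 90 + 16 - 18 = 8

8 dB


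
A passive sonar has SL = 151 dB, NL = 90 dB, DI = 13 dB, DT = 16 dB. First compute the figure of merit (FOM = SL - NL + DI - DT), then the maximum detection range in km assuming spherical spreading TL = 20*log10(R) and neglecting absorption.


Step 1: FOM = SL - NL + DI - DT = 151 - 90 + 13 - 16 = 58 dB
Step 2: at max range FOM = TL = 20*log10(R), so R = 10^(58/20) = 794.33 m = 0.79 km

0.79 km


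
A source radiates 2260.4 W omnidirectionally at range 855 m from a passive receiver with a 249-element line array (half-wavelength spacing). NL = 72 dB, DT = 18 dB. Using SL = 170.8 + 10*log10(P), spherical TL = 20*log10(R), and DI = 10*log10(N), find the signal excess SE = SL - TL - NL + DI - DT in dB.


Step 1: SL = 170.8 + 10*log10(2260.4) = 204.34 dB
Step 2: TL = 20*log10(855) = 58.64 dB
Step 3: DI = 10*log10(249) = 23.96 dB
Step 4: SE = SL - TL - NL + DI - DT = 204.34 - 58.64 - 72 + 23.96 - 18 = 79.66

79.66 dB


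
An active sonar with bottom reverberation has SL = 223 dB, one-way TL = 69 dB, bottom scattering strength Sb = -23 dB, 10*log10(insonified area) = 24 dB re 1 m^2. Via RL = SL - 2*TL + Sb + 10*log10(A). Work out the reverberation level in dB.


RL = SL - 2*TL + Sb + 10*log10(A) = 223 - 2*69 + (-23) + 24 = 86

86 dB


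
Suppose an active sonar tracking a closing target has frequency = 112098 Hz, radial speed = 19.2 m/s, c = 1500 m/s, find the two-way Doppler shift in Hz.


2869.71 Hz


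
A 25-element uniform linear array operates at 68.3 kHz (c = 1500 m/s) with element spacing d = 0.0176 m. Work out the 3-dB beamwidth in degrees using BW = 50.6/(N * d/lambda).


2.53 deg


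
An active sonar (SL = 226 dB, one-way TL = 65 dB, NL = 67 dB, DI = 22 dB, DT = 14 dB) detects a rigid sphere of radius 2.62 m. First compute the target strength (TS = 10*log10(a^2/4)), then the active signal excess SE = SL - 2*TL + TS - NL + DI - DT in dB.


Step 1: TS = 10*log10(2.62^2/4) = 2.35 dB
Step 2: SE = SL - 2*TL + TS - NL + DI - DT = 226 - 2*65 + (2.35) - 67 + 22 - 14 = 39.35

39.35 dB


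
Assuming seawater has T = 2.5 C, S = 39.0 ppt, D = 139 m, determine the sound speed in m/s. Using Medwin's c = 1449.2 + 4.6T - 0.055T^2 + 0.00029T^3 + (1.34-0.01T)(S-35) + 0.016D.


c = 1449.2 + 4.6*2.5 - 0.055*2.5^2 + 0.00029*2.5^3 + (1.34 - 0.01*2.5)*(39.0 - 35) + 0.016*139 = 1467.84

1467.84 m/s


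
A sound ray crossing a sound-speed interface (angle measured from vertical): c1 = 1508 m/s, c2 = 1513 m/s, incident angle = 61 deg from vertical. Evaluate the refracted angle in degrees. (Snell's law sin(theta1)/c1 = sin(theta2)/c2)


sin(theta2) = (c2/c1)*sin(theta1) = (1513/1508)*sin(61 deg) = 0.87752
theta2 = arcsin(0.87752) = 61.34

61.34 deg


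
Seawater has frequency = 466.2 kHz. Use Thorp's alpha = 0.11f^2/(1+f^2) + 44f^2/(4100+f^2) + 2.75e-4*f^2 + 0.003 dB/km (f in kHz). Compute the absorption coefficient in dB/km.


103.068 dB/km


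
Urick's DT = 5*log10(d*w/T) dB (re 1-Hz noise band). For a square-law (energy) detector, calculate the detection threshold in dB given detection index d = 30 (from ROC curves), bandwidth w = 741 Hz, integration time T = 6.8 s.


17.57 dB


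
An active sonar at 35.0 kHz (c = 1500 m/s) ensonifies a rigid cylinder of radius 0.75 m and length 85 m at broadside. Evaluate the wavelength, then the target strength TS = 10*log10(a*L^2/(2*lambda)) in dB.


Step 1: lambda = c/f = 1500/35000 = 0.04286 m
Step 2: TS = 10*log10(a*L^2/(2*lambda)) = 10*log10(0.75*85^2/(2*0.04286)) = 48.01

48.01 dB


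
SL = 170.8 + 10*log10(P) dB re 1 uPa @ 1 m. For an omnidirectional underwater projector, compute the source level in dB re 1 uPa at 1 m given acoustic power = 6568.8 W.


208.97 dB


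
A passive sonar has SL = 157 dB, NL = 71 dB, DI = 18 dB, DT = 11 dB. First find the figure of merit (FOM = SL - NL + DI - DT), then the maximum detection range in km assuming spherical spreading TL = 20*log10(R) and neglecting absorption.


Step 1: FOM = SL - NL + DI - DT = 157 - 71 + 18 - 11 = 93 dB
Step 2: at max range FOM = TL = 20*log10(R), so R = 10^(93/20) = 44668.36 m = 44.67 km

44.67 km


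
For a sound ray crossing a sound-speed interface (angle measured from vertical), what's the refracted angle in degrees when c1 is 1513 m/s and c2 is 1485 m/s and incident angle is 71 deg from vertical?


68.13 deg


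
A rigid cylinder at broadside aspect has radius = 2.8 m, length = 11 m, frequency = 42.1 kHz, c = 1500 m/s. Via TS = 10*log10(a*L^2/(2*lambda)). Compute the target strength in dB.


36.77 dB


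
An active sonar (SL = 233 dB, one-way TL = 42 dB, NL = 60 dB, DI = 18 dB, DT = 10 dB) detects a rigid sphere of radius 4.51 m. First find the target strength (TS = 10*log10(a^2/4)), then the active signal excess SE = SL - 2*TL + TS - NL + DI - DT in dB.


Step 1: TS = 10*log10(4.51^2/4) = 7.06 dB
Step 2: SE = SL - 2*TL + TS - NL + DI - DT = 233 - 2*42 + (7.06) - 60 + 18 - 10 = 104.06

104.06 dB


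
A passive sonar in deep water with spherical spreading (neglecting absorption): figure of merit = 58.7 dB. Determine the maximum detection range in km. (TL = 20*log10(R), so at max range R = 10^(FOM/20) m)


0.86 km
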